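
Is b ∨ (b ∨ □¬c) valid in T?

Tableau for the negation ¬(b ∨ (b ∨ □¬c)):
1. ¬(b ∨ (b ∨ □¬c)), 0
2. ¬b, 0   [¬∨-rule on 1]
3. ¬(b ∨ □¬c), 0   [¬∨-rule on 1]
4. ¬□¬c, 0   [¬∨-rule on 3]
5. c, 1   [¬□-rule on 4: fresh world 1, 0R1]
Accessibility: 0R0, 0R1, 1R1
The negation has an open branch (countermodel exists).

Not valid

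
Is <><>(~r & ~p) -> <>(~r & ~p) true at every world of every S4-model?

Valid in S4

Tableau for the negation ~(<><>(~r & ~p) -> <>(~r & ~p)):
1. ~(<><>(~r & ~p) -> <>(~r & ~p)), w0
2. <><>(~r & ~p), w0   [~->-rule on 1]
3. ~<>(~r & ~p), w0   [~->-rule on 1]
4. ~(~r & ~p), w0   [~<>-rule on 3 via w0Rw0]
5. p, w0   [~&-rule on 4 (branches; this branch)]
6. <>(~r & ~p), w1   [<>-rule on 2: fresh world w1, w0Rw1]
7. ~(~r & ~p), w1   [~<>-rule on 3 via w0Rw1]
8. p, w1   [~&-rule on 7 (branches; this branch)]
9. ~r & ~p, w2   [<>-rule on 6: fresh world w2, w1Rw2]
10. ~r, w2   [&-rule on 9]
11. ~p, w2   [&-rule on 9]
12. ~(~r & ~p), w2   [~<>-rule on 3 via w0Rw2]
13. p, w2   [~&-rule on 12 (branches; this branch)]
Accessibility: w0Rw0, w0Rw1, w0Rw2, w1Rw1, w1Rw2, w2Rw2
Branch closes: p and ~p both at w2.
Every branch of the negation's tableau closes; the branch above is one of them.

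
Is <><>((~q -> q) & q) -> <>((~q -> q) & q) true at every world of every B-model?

No, not valid

Tableau for the negation ~(<><>((~q -> q) & q) -> <>((~q -> q) & q)):
1. ~(<><>((~q -> q) & q) -> <>((~q -> q) & q)), 0
2. <><>((~q -> q) & q), 0
3. ~<>((~q -> q) & q), 0
4. ~((~q -> q) & q), 0
5. ~q, 0
6. <>((~q -> q) & q), 1
7. ~((~q -> q) & q), 1
8. ~q, 1
9. (~q -> q) & q, 2
10. ~q -> q, 2
11. q, 2
Accessibility: 0R0, 0R1, 1R0, 1R1, 1R2, 2R1, 2R2
The negation has an open branch (countermodel exists).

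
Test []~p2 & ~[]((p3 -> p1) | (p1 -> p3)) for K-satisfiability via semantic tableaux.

1. []~p2 & ~[]((p3 -> p1) | (p1 -> p3)), u
2. []~p2, u
3. ~[]((p3 -> p1) | (p1 -> p3)), u
4. ~((p3 -> p1) | (p1 -> p3)), v
5. ~(p3 -> p1), v
6. ~(p1 -> p3), v
7. p3, v
8. ~p1, v
9. p1, v
10. ~p3, v
Accessibility: uRv
Branch closes: p1 and ~p1 both at v.
(One branch shown.) All branches close.

Unsatisfiable (every branch closes)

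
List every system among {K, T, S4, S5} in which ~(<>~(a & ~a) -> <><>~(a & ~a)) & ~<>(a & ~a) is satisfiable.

K-tableau for the formula:
1. ~(<>~(a & ~a) -> <><>~(a & ~a)) & ~<>(a & ~a), u
2. ~(<>~(a & ~a) -> <><>~(a & ~a)), u
3. ~<>(a & ~a), u
4. <>~(a & ~a), u
5. ~<><>~(a & ~a), u
6. ~(a & ~a), v
7. ~<>~(a & ~a), v
8. a, v
Accessibility: uRv
Complete open branch: satisfiable in K.
T-tableau for the formula:
1. ~(<>~(a & ~a) -> <><>~(a & ~a)) & ~<>(a & ~a), u
2. ~(<>~(a & ~a) -> <><>~(a & ~a)), u
3. ~<>(a & ~a), u
4. <>~(a & ~a), u
5. ~<><>~(a & ~a), u
6. ~(a & ~a), u
7. ~<>~(a & ~a), u
8. a & ~a, u
9. a, u
10. ~a, u
Accessibility: uRu
Branch closes: a and ~a both at u.
Every branch closes (one shown): unsatisfiable in T, hence also in S4, S5 (every S4/S5-frame is a T-frame).

K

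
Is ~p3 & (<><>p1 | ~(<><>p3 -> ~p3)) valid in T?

Tableau for the negation ~(~p3 & (<><>p1 | ~(<><>p3 -> ~p3))):
1. ~(~p3 & (<><>p1 | ~(<><>p3 -> ~p3))), w0
2. ~(<><>p1 | ~(<><>p3 -> ~p3)), w0   [~&-rule on 1 (branches; this branch)]
3. ~<><>p1, w0   [~|-rule on 2]
4. <><>p3 -> ~p3, w0   [~|-rule on 2]
5. ~<>p1, w0   [~<>-rule on 3 via w0Rw0]
6. ~p1, w0   [~<>-rule on 5 via w0Rw0]
7. ~p3, w0   [->-rule on 4 (branches; this branch)]
Accessibility: w0Rw0
The negation has an open branch (countermodel exists).

Invalid (countermodel exists)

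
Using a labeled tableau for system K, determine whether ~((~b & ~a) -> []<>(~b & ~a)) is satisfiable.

Satisfiable

1. ~((~b & ~a) -> []<>(~b & ~a)), 0
2. ~b & ~a, 0
3. ~[]<>(~b & ~a), 0
4. ~b, 0
5. ~a, 0
6. ~<>(~b & ~a), 1
Accessibility: 0R1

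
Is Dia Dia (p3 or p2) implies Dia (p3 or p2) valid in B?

Invalid (countermodel exists)

Tableau for the negation not (Dia Dia (p3 or p2) implies Dia (p3 or p2)):
1. not (Dia Dia (p3 or p2) implies Dia (p3 or p2)), w0
2. Dia Dia (p3 or p2), w0
3. not Dia (p3 or p2), w0
4. not (p3 or p2), w0
5. not p3, w0
6. not p2, w0
7. Dia (p3 or p2), w1
8. not (p3 or p2), w1
9. not p3, w1
10. not p2, w1
11. p3 or p2, w2
12. p2, w2
Accessibility: w0Rw0, w0Rw1, w1Rw0, w1Rw1, w1Rw2, w2Rw1, w2Rw2
The negation has an open branch (countermodel exists).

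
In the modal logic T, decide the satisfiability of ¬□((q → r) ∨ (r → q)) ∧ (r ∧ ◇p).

Unsatisfiable (every branch closes)

1. ¬□((q → r) ∨ (r → q)) ∧ (r ∧ ◇p), u
2. ¬□((q → r) ∨ (r → q)), u
3. r ∧ ◇p, u
4. r, u
5. ◇p, u
6. ¬((q → r) ∨ (r → q)), v
7. ¬(q → r), v
8. ¬(r → q), v
9. q, v
10. ¬r, v
11. r, v
12. ¬q, v
Accessibility: uRu, uRv, vRv
Branch closes: r and ¬r both at v.
Every branch closes; the branch above is one of them.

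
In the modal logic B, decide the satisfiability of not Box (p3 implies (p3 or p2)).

No, unsatisfiable

1. not Box (p3 implies (p3 or p2)), w0
2. not (p3 implies (p3 or p2)), w1
3. p3, w1
4. not (p3 or p2), w1
5. not p3, w1
6. not p2, w1
Accessibility: w0Rw0, w0Rw1, w1Rw0, w1Rw1
Branch closes: p3 and not p3 both at w1.
(One branch shown.) All branches close.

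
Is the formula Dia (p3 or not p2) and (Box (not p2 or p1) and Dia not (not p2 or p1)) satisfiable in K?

1. Dia (p3 or not p2) and (Box (not p2 or p1) and Dia not (not p2 or p1)), 0
2. Dia (p3 or not p2), 0
3. Box (not p2 or p1) and Dia not (not p2 or p1), 0
4. Box (not p2 or p1), 0
5. Dia not (not p2 or p1), 0
6. p3 or not p2, 1
7. not p2 or p1, 1
8. not p2, 1
9. p1, 1
10. not (not p2 or p1), 2
11. p2, 2
12. not p1, 2
13. not p2 or p1, 2
14. p1, 2
Accessibility: 0R1, 0R2
Branch closes: p1 and not p1 both at 2.
All branches of the tableau close; one closing branch shown above.

No, unsatisfiable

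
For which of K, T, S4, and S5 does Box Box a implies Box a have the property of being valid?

T-tableau for the negation not (Box Box a implies Box a):
1. not (Box Box a implies Box a), w0
2. Box Box a, w0
3. not Box a, w0
4. Box a, w0
5. a, w0
6. not a, w1
7. Box a, w1
8. a, w1
Accessibility: w0Rw0, w0Rw1, w1Rw1
Branch closes: a and not a both at w1.
Every branch closes (one shown): valid in T, hence also in S4, S5 (every theorem of T is a theorem of S4 and S5).
K-tableau for the negation not (Box Box a implies Box a):
1. not (Box Box a implies Box a), w0
2. Box Box a, w0
3. not Box a, w0
4. not a, w1
5. Box a, w1
Accessibility: w0Rw1
Complete open branch: countermodel on a K-frame, so not valid in K.

T, S4, S5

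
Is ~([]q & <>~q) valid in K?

Tableau for the negation []q & <>~q:
1. []q & <>~q, u
2. []q, u
3. <>~q, u
4. ~q, v
5. q, v
Accessibility: uRv
Branch closes: q and ~q both at v.
All branches of the negation close; one closing branch shown above.

Yes, valid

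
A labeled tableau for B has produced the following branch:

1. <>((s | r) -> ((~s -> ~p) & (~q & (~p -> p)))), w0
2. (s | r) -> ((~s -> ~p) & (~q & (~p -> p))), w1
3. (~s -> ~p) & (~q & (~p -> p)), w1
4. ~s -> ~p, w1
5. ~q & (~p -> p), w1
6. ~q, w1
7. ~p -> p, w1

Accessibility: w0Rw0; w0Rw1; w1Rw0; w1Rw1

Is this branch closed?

Open

There is no literal clash: for every atom and world, at most one sign appears.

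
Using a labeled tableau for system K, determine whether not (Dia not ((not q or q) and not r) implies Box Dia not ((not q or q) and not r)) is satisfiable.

Satisfiable

1. not (Dia not ((not q or q) and not r) implies Box Dia not ((not q or q) and not r)), u
2. Dia not ((not q or q) and not r), u
3. not Box Dia not ((not q or q) and not r), u
4. not ((not q or q) and not r), v
5. r, v
6. not Dia not ((not q or q) and not r), w
Accessibility: uRv, uRw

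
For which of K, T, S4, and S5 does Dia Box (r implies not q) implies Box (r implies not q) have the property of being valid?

S5

S5-tableau for the negation not (Dia Box (r implies not q) implies Box (r implies not q)):
1. not (Dia Box (r implies not q) implies Box (r implies not q)), 0
2. Dia Box (r implies not q), 0
3. not Box (r implies not q), 0
4. Box (r implies not q), 1
5. r implies not q, 0
6. r implies not q, 1
7. not q, 0
8. not q, 1
9. not (r implies not q), 2
10. r, 2
11. q, 2
12. r implies not q, 2
13. not q, 2
Accessibility: 0R0, 0R1, 0R2, 1R0, 1R1, 1R2, 2R0, 2R1, 2R2
Branch closes: q and not q both at 2.
Every branch closes (one shown): valid in S5.
S4-tableau for the negation not (Dia Box (r implies not q) implies Box (r implies not q)):
1. not (Dia Box (r implies not q) implies Box (r implies not q)), 0
2. Dia Box (r implies not q), 0
3. not Box (r implies not q), 0
4. Box (r implies not q), 1
5. r implies not q, 1
6. not q, 1
7. not (r implies not q), 2
8. r, 2
9. q, 2
Accessibility: 0R0, 0R1, 0R2, 1R1, 2R2
Complete open branch: countermodel on an S4-frame, so not valid in S4, nor in K, T (the same frame is also a K-frame and a T-frame).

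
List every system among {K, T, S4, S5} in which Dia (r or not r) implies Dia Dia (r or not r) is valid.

T, S4, S5

T-tableau for the negation not (Dia (r or not r) implies Dia Dia (r or not r)):
1. not (Dia (r or not r) implies Dia Dia (r or not r)), u
2. Dia (r or not r), u   [neg-implies-rule on 1]
3. not Dia Dia (r or not r), u   [neg-implies-rule on 1]
4. not Dia (r or not r), u   [neg-Dia-rule on 3 via uRu]
5. not (r or not r), u   [neg-Dia-rule on 4 via uRu]
6. not r, u   [neg-or-rule on 5]
7. r, u   [neg-or-rule on 5]
Accessibility: uRu
Branch closes: r and not r both at u.
Every branch closes (one shown): valid in T, hence also in S4, S5 (every theorem of T is a theorem of S4 and S5).
K-tableau for the negation not (Dia (r or not r) implies Dia Dia (r or not r)):
1. not (Dia (r or not r) implies Dia Dia (r or not r)), u
2. Dia (r or not r), u   [neg-implies-rule on 1]
3. not Dia Dia (r or not r), u   [neg-implies-rule on 1]
4. r or not r, v   [Dia-rule on 2: fresh world v, uRv]
5. not Dia (r or not r), v   [neg-Dia-rule on 3 via uRv]
6. not r, v   [or-rule on 4 (branches; this branch)]
Accessibility: uRv
Complete open branch: countermodel on a K-frame, so not valid in K.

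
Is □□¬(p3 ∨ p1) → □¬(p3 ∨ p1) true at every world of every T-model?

Yes, valid

Tableau for the negation ¬(□□¬(p3 ∨ p1) → □¬(p3 ∨ p1)):
1. ¬(□□¬(p3 ∨ p1) → □¬(p3 ∨ p1)), w0
2. □□¬(p3 ∨ p1), w0
3. ¬□¬(p3 ∨ p1), w0
4. □¬(p3 ∨ p1), w0
5. ¬(p3 ∨ p1), w0
6. ¬p3, w0
7. ¬p1, w0
8. p3 ∨ p1, w1
9. □¬(p3 ∨ p1), w1
10. ¬(p3 ∨ p1), w1
11. ¬p3, w1
12. ¬p1, w1
13. p1, w1
Accessibility: w0Rw0, w0Rw1, w1Rw1
Branch closes: p1 and ¬p1 both at w1.
Every branch of the negation's tableau closes; the branch above is one of them.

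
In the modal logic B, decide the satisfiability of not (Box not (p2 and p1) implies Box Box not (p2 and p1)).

Yes, satisfiable

1. not (Box not (p2 and p1) implies Box Box not (p2 and p1)), u
2. Box not (p2 and p1), u
3. not Box Box not (p2 and p1), u
4. not (p2 and p1), u
5. not p1, u
6. not Box not (p2 and p1), v
7. not (p2 and p1), v
8. not p1, v
9. p2 and p1, w
10. p2, w
11. p1, w
Accessibility: uRu, uRv, vRu, vRv, vRw, wRv, wRw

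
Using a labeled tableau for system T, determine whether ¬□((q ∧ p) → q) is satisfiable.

1. ¬□((q ∧ p) → q), u
2. ¬((q ∧ p) → q), v   [¬□-rule on 1: fresh world v, uRv]
3. q ∧ p, v   [¬→-rule on 2]
4. ¬q, v   [¬→-rule on 2]
5. q, v   [∧-rule on 3]
6. p, v   [∧-rule on 3]
Accessibility: uRu, uRv, vRv
Branch closes: q and ¬q both at v.
All branches of the tableau close; one closing branch shown above.

No, unsatisfiable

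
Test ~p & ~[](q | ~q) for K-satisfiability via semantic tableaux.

1. ~p & ~[](q | ~q), 0
2. ~p, 0
3. ~[](q | ~q), 0
4. ~(q | ~q), 1
5. ~q, 1
6. q, 1
Accessibility: 0R1
Branch closes: q and ~q both at 1.
All branches of the tableau close; one closing branch shown above.

Unsatisfiable (every branch closes)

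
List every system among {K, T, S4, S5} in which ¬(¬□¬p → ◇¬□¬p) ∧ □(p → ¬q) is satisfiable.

K-tableau for the formula:
1. ¬(¬□¬p → ◇¬□¬p) ∧ □(p → ¬q), 0
2. ¬(¬□¬p → ◇¬□¬p), 0
3. □(p → ¬q), 0
4. ¬□¬p, 0
5. ¬◇¬□¬p, 0
6. p, 1
7. p → ¬q, 1
8. □¬p, 1
9. ¬q, 1
Accessibility: 0R1
Complete open branch: satisfiable in K.
T-tableau for the formula:
1. ¬(¬□¬p → ◇¬□¬p) ∧ □(p → ¬q), 0
2. ¬(¬□¬p → ◇¬□¬p), 0
3. □(p → ¬q), 0
4. ¬□¬p, 0
5. ¬◇¬□¬p, 0
6. p → ¬q, 0
7. □¬p, 0
8. ¬p, 0
9. ¬q, 0
10. p, 1
11. p → ¬q, 1
12. □¬p, 1
13. ¬p, 1
Accessibility: 0R0, 0R1, 1R1
Branch closes: p and ¬p both at 1.
Every branch closes (one shown): unsatisfiable in T, hence also in S4, S5 (every S4/S5-frame is a T-frame).

K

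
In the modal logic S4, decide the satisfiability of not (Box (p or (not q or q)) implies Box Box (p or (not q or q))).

No, unsatisfiable

1. not (Box (p or (not q or q)) implies Box Box (p or (not q or q))), u
2. Box (p or (not q or q)), u
3. not Box Box (p or (not q or q)), u
4. p or (not q or q), u
5. not q or q, u
6. q, u
7. not Box (p or (not q or q)), v
8. p or (not q or q), v
9. not q or q, v
10. q, v
11. not (p or (not q or q)), w
12. not p, w
13. not (not q or q), w
14. q, w
15. not q, w
Accessibility: uRu, uRv, uRw, vRv, vRw, wRw
Branch closes: q and not q both at w.
(One branch shown.) All branches close.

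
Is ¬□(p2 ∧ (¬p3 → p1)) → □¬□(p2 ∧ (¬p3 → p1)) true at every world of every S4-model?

Invalid (countermodel exists)

Tableau for the negation ¬(¬□(p2 ∧ (¬p3 → p1)) → □¬□(p2 ∧ (¬p3 → p1))):
1. ¬(¬□(p2 ∧ (¬p3 → p1)) → □¬□(p2 ∧ (¬p3 → p1))), u
2. ¬□(p2 ∧ (¬p3 → p1)), u   [¬→-rule on 1]
3. ¬□¬□(p2 ∧ (¬p3 → p1)), u   [¬→-rule on 1]
4. ¬(p2 ∧ (¬p3 → p1)), v   [¬□-rule on 2: fresh world v, uRv]
5. ¬(¬p3 → p1), v   [¬∧-rule on 4 (branches; this branch)]
6. ¬p3, v   [¬→-rule on 5]
7. ¬p1, v   [¬→-rule on 5]
8. □(p2 ∧ (¬p3 → p1)), w   [¬□-rule on 3: fresh world w, uRw]
9. p2 ∧ (¬p3 → p1), w   [□-rule on 8 via wRw]
10. p2, w   [∧-rule on 9]
11. ¬p3 → p1, w   [∧-rule on 9]
12. p1, w   [→-rule on 11 (branches; this branch)]
Accessibility: uRu, uRv, uRw, vRv, wRw
The negation has an open branch (countermodel exists).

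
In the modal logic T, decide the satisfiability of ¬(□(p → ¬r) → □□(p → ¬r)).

Yes, satisfiable

1. ¬(□(p → ¬r) → □□(p → ¬r)), w0
2. □(p → ¬r), w0   [¬→-rule on 1]
3. ¬□□(p → ¬r), w0   [¬→-rule on 1]
4. p → ¬r, w0   [□-rule on 2 via w0Rw0]
5. ¬r, w0   [→-rule on 4 (branches; this branch)]
6. ¬□(p → ¬r), w1   [¬□-rule on 3: fresh world w1, w0Rw1]
7. p → ¬r, w1   [□-rule on 2 via w0Rw1]
8. ¬r, w1   [→-rule on 7 (branches; this branch)]
9. ¬(p → ¬r), w2   [¬□-rule on 6: fresh world w2, w1Rw2]
10. p, w2   [¬→-rule on 9]
11. r, w2   [¬→-rule on 9]
Accessibility: w0Rw0, w0Rw1, w1Rw1, w1Rw2, w2Rw2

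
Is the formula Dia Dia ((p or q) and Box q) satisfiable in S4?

1. Dia Dia ((p or q) and Box q), u
2. Dia ((p or q) and Box q), v   [Dia-rule on 1: fresh world v, uRv]
3. (p or q) and Box q, w   [Dia-rule on 2: fresh world w, vRw]
4. p or q, w   [and-rule on 3]
5. Box q, w   [and-rule on 3]
6. q, w   [Box-rule on 5 via wRw]
Accessibility: uRu, uRv, uRw, vRv, vRw, wRw

Yes, satisfiable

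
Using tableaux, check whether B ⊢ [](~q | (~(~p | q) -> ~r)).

Tableau for the negation ~[](~q | (~(~p | q) -> ~r)):
1. ~[](~q | (~(~p | q) -> ~r)), w0
2. ~(~q | (~(~p | q) -> ~r)), w1
3. q, w1
4. ~(~(~p | q) -> ~r), w1
5. ~(~p | q), w1
6. r, w1
7. p, w1
8. ~q, w1
Accessibility: w0Rw0, w0Rw1, w1Rw0, w1Rw1
Branch closes: q and ~q both at w1.
All branches of the negation close; one closing branch shown above.

Valid in B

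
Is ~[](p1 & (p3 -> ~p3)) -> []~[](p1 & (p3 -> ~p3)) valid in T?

Tableau for the negation ~(~[](p1 & (p3 -> ~p3)) -> []~[](p1 & (p3 -> ~p3))):
1. ~(~[](p1 & (p3 -> ~p3)) -> []~[](p1 & (p3 -> ~p3))), w0
2. ~[](p1 & (p3 -> ~p3)), w0
3. ~[]~[](p1 & (p3 -> ~p3)), w0
4. ~(p1 & (p3 -> ~p3)), w1
5. ~(p3 -> ~p3), w1
6. p3, w1
7. [](p1 & (p3 -> ~p3)), w2
8. p1 & (p3 -> ~p3), w2
9. p1, w2
10. p3 -> ~p3, w2
11. ~p3, w2
Accessibility: w0Rw0, w0Rw1, w0Rw2, w1Rw1, w2Rw2
The negation has an open branch (countermodel exists).

Invalid (countermodel exists)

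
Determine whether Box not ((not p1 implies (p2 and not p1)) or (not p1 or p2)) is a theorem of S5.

Tableau for the negation not Box not ((not p1 implies (p2 and not p1)) or (not p1 or p2)):
1. not Box not ((not p1 implies (p2 and not p1)) or (not p1 or p2)), w0
2. (not p1 implies (p2 and not p1)) or (not p1 or p2), w1   [neg-Box-rule on 1: fresh world w1, w0Rw1]
3. not p1 or p2, w1   [or-rule on 2 (branches; this branch)]
4. p2, w1   [or-rule on 3 (branches; this branch)]
Accessibility: w0Rw0, w0Rw1, w1Rw0, w1Rw1
The negation has an open branch (countermodel exists).

No, not valid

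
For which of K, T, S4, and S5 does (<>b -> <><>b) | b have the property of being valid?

T, S4, S5

K-tableau for the negation ~((<>b -> <><>b) | b):
1. ~((<>b -> <><>b) | b), 0
2. ~(<>b -> <><>b), 0
3. ~b, 0
4. <>b, 0
5. ~<><>b, 0
6. b, 1
7. ~<>b, 1
Accessibility: 0R1
Complete open branch: countermodel on a K-frame, so not valid in K.
T-tableau for the negation ~((<>b -> <><>b) | b):
1. ~((<>b -> <><>b) | b), 0
2. ~(<>b -> <><>b), 0
3. ~b, 0
4. <>b, 0
5. ~<><>b, 0
6. ~<>b, 0
7. b, 1
8. ~<>b, 1
9. ~b, 1
Accessibility: 0R0, 0R1, 1R1
Branch closes: b and ~b both at 1.
Every branch closes (one shown): valid in T, hence also in S4, S5 (every theorem of T is a theorem of S4 and S5).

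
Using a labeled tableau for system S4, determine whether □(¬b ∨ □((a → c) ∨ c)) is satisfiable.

1. □(¬b ∨ □((a → c) ∨ c)), w0
2. ¬b ∨ □((a → c) ∨ c), w0   [□-rule on 1 via w0Rw0]
3. □((a → c) ∨ c), w0   [∨-rule on 2 (branches; this branch)]
4. (a → c) ∨ c, w0   [□-rule on 3 via w0Rw0]
5. c, w0   [∨-rule on 4 (branches; this branch)]
Accessibility: w0Rw0

Satisfiable (open branch found)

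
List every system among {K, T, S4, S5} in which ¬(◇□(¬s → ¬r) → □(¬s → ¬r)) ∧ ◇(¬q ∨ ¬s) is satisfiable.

S4-tableau for the formula:
1. ¬(◇□(¬s → ¬r) → □(¬s → ¬r)) ∧ ◇(¬q ∨ ¬s), u
2. ¬(◇□(¬s → ¬r) → □(¬s → ¬r)), u
3. ◇(¬q ∨ ¬s), u
4. ◇□(¬s → ¬r), u
5. ¬□(¬s → ¬r), u
6. ¬q ∨ ¬s, v
7. ¬s, v
8. □(¬s → ¬r), w
9. ¬s → ¬r, w
10. ¬r, w
11. ¬(¬s → ¬r), x
12. ¬s, x
13. r, x
Accessibility: uRu, uRv, uRw, uRx, vRv, wRw, xRx
Complete open branch: satisfiable in S4, hence also in K, T (this S4-model is also a K-model and a T-model).
S5-tableau for the formula:
1. ¬(◇□(¬s → ¬r) → □(¬s → ¬r)) ∧ ◇(¬q ∨ ¬s), u
2. ¬(◇□(¬s → ¬r) → □(¬s → ¬r)), u
3. ◇(¬q ∨ ¬s), u
4. ◇□(¬s → ¬r), u
5. ¬□(¬s → ¬r), u
6. ¬q ∨ ¬s, v
7. ¬s, v
8. □(¬s → ¬r), w
9. ¬s → ¬r, u
10. ¬s → ¬r, v
11. ¬s → ¬r, w
12. ¬r, u
13. ¬r, v
14. ¬r, w
15. ¬(¬s → ¬r), x
16. ¬s, x
17. r, x
18. ¬s → ¬r, x
19. ¬r, x
Accessibility: uRu, uRv, uRw, uRx, vRu, vRv, vRw, vRx, wRu, wRv, wRw, wRx, xRu, xRv, xRw, xRx
Branch closes: r and ¬r both at x.
Every branch closes (one shown): unsatisfiable in S5.

K, T, S4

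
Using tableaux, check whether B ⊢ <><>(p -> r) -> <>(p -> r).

Tableau for the negation ~(<><>(p -> r) -> <>(p -> r)):
1. ~(<><>(p -> r) -> <>(p -> r)), w0
2. <><>(p -> r), w0
3. ~<>(p -> r), w0
4. ~(p -> r), w0
5. p, w0
6. ~r, w0
7. <>(p -> r), w1
8. ~(p -> r), w1
9. p, w1
10. ~r, w1
11. p -> r, w2
12. r, w2
Accessibility: w0Rw0, w0Rw1, w1Rw0, w1Rw1, w1Rw2, w2Rw1, w2Rw2
The negation has an open branch (countermodel exists).

Not valid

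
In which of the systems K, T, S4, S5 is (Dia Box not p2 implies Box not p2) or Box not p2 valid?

S5

S5-tableau for the negation not ((Dia Box not p2 implies Box not p2) or Box not p2):
1. not ((Dia Box not p2 implies Box not p2) or Box not p2), w0
2. not (Dia Box not p2 implies Box not p2), w0   [neg-or-rule on 1]
3. not Box not p2, w0   [neg-or-rule on 1]
4. Dia Box not p2, w0   [neg-implies-rule on 2]
5. p2, w1   [neg-Box-rule on 3: fresh world w1, w0Rw1]
6. Box not p2, w2   [Dia-rule on 4: fresh world w2, w0Rw2]
7. not p2, w0   [Box-rule on 6 via w2Rw0]
8. not p2, w1   [Box-rule on 6 via w2Rw1]
Accessibility: w0Rw0, w0Rw1, w0Rw2, w1Rw0, w1Rw1, w1Rw2, w2Rw0, w2Rw1, w2Rw2
Branch closes: p2 and not p2 both at w1.
Every branch closes (one shown): valid in S5.
S4-tableau for the negation not ((Dia Box not p2 implies Box not p2) or Box not p2):
1. not ((Dia Box not p2 implies Box not p2) or Box not p2), w0
2. not (Dia Box not p2 implies Box not p2), w0   [neg-or-rule on 1]
3. not Box not p2, w0   [neg-or-rule on 1]
4. Dia Box not p2, w0   [neg-implies-rule on 2]
5. p2, w1   [neg-Box-rule on 3: fresh world w1, w0Rw1]
6. Box not p2, w2   [Dia-rule on 4: fresh world w2, w0Rw2]
7. not p2, w2   [Box-rule on 6 via w2Rw2]
Accessibility: w0Rw0, w0Rw1, w0Rw2, w1Rw1, w2Rw2
Complete open branch: countermodel on an S4-frame, so not valid in S4, nor in K, T (the same frame is also a K-frame and a T-frame).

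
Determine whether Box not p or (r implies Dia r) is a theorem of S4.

Valid in S4

Tableau for the negation not (Box not p or (r implies Dia r)):
1. not (Box not p or (r implies Dia r)), 0
2. not Box not p, 0
3. not (r implies Dia r), 0
4. r, 0
5. not Dia r, 0
6. not r, 0
Accessibility: 0R0
Branch closes: r and not r both at 0.
Every branch of the negation's tableau closes; the branch above is one of them.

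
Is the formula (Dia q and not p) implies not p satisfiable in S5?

Yes, satisfiable

1. (Dia q and not p) implies not p, 0
2. not p, 0
Accessibility: 0R0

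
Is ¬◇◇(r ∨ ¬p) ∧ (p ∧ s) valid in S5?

Not valid

Tableau for the negation ¬(¬◇◇(r ∨ ¬p) ∧ (p ∧ s)):
1. ¬(¬◇◇(r ∨ ¬p) ∧ (p ∧ s)), 0
2. ¬(p ∧ s), 0
3. ¬s, 0
Accessibility: 0R0
The negation has an open branch (countermodel exists).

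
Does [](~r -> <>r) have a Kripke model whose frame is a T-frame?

1. [](~r -> <>r), w0
2. ~r -> <>r, w0   [[]-rule on 1 via w0Rw0]
3. <>r, w0   [->-rule on 2 (branches; this branch)]
4. r, w1   [<>-rule on 3: fresh world w1, w0Rw1]
5. ~r -> <>r, w1   [[]-rule on 1 via w0Rw1]
6. <>r, w1   [->-rule on 5 (branches; this branch)]
7. r, w2   [<>-rule on 6: fresh world w2, w1Rw2]
Accessibility: w0Rw0, w0Rw1, w1Rw1, w1Rw2, w2Rw2

Yes, satisfiable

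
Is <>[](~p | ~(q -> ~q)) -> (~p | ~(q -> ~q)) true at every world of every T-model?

Not valid

Tableau for the negation ~(<>[](~p | ~(q -> ~q)) -> (~p | ~(q -> ~q))):
1. ~(<>[](~p | ~(q -> ~q)) -> (~p | ~(q -> ~q))), u
2. <>[](~p | ~(q -> ~q)), u
3. ~(~p | ~(q -> ~q)), u
4. p, u
5. q -> ~q, u
6. ~q, u
7. [](~p | ~(q -> ~q)), v
8. ~p | ~(q -> ~q), v
9. ~(q -> ~q), v
10. q, v
Accessibility: uRu, uRv, vRv
The negation has an open branch (countermodel exists).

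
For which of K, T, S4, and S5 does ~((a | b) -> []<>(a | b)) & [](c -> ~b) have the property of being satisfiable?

K, T, S4

S4-tableau for the formula:
1. ~((a | b) -> []<>(a | b)) & [](c -> ~b), 0
2. ~((a | b) -> []<>(a | b)), 0   [&-rule on 1]
3. [](c -> ~b), 0   [&-rule on 1]
4. a | b, 0   [~->-rule on 2]
5. ~[]<>(a | b), 0   [~->-rule on 2]
6. c -> ~b, 0   [[]-rule on 3 via 0R0]
7. b, 0   [|-rule on 4 (branches; this branch)]
8. ~c, 0   [->-rule on 6 (branches; this branch)]
9. ~<>(a | b), 1   [~[]-rule on 5: fresh world 1, 0R1]
10. c -> ~b, 1   [[]-rule on 3 via 0R1]
11. ~(a | b), 1   [~<>-rule on 9 via 1R1]
12. ~a, 1   [~|-rule on 11]
13. ~b, 1   [~|-rule on 11]
Accessibility: 0R0, 0R1, 1R1
Complete open branch: satisfiable in S4, hence also in K, T (this S4-model is also a K-model and a T-model).
S5-tableau for the formula:
1. ~((a | b) -> []<>(a | b)) & [](c -> ~b), 0
2. ~((a | b) -> []<>(a | b)), 0   [&-rule on 1]
3. [](c -> ~b), 0   [&-rule on 1]
4. a | b, 0   [~->-rule on 2]
5. ~[]<>(a | b), 0   [~->-rule on 2]
6. c -> ~b, 0   [[]-rule on 3 via 0R0]
7. b, 0   [|-rule on 4 (branches; this branch)]
8. ~c, 0   [->-rule on 6 (branches; this branch)]
9. ~<>(a | b), 1   [~[]-rule on 5: fresh world 1, 0R1]
10. c -> ~b, 1   [[]-rule on 3 via 0R1]
11. ~(a | b), 0   [~<>-rule on 9 via 1R0]
12. ~a, 0   [~|-rule on 11]
13. ~b, 0   [~|-rule on 11]
Accessibility: 0R0, 0R1, 1R0, 1R1
Branch closes: b and ~b both at 0.
Every branch closes (one shown): unsatisfiable in S5.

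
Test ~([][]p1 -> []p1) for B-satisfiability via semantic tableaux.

No, unsatisfiable

1. ~([][]p1 -> []p1), u
2. [][]p1, u
3. ~[]p1, u
4. []p1, u
5. p1, u
6. ~p1, v
7. []p1, v
8. p1, v
Accessibility: uRu, uRv, vRu, vRv
Branch closes: p1 and ~p1 both at v.
Every branch closes; the branch above is one of them.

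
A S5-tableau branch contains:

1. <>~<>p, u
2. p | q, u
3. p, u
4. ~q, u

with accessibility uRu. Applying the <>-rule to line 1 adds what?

a fresh world v with uRv, and ~<>p at v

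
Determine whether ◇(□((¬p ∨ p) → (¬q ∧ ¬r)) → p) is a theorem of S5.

Tableau for the negation ¬◇(□((¬p ∨ p) → (¬q ∧ ¬r)) → p):
1. ¬◇(□((¬p ∨ p) → (¬q ∧ ¬r)) → p), u
2. ¬(□((¬p ∨ p) → (¬q ∧ ¬r)) → p), u   [¬◇-rule on 1 via uRu]
3. □((¬p ∨ p) → (¬q ∧ ¬r)), u   [¬→-rule on 2]
4. ¬p, u   [¬→-rule on 2]
5. (¬p ∨ p) → (¬q ∧ ¬r), u   [□-rule on 3 via uRu]
6. ¬q ∧ ¬r, u   [→-rule on 5 (branches; this branch)]
7. ¬q, u   [∧-rule on 6]
8. ¬r, u   [∧-rule on 6]
Accessibility: uRu
The negation has an open branch (countermodel exists).

Invalid (countermodel exists)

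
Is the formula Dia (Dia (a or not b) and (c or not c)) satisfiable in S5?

Satisfiable (open branch found)

1. Dia (Dia (a or not b) and (c or not c)), u
2. Dia (a or not b) and (c or not c), v
3. Dia (a or not b), v
4. c or not c, v
5. not c, v
6. a or not b, w
7. not b, w
Accessibility: uRu, uRv, uRw, vRu, vRv, vRw, wRu, wRv, wRw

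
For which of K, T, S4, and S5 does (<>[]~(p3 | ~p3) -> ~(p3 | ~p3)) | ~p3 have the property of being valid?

K-tableau for the negation ~((<>[]~(p3 | ~p3) -> ~(p3 | ~p3)) | ~p3):
1. ~((<>[]~(p3 | ~p3) -> ~(p3 | ~p3)) | ~p3), w0
2. ~(<>[]~(p3 | ~p3) -> ~(p3 | ~p3)), w0
3. p3, w0
4. <>[]~(p3 | ~p3), w0
5. p3 | ~p3, w0
6. []~(p3 | ~p3), w1
Accessibility: w0Rw1
Complete open branch: countermodel on a K-frame, so not valid in K.
T-tableau for the negation ~((<>[]~(p3 | ~p3) -> ~(p3 | ~p3)) | ~p3):
1. ~((<>[]~(p3 | ~p3) -> ~(p3 | ~p3)) | ~p3), w0
2. ~(<>[]~(p3 | ~p3) -> ~(p3 | ~p3)), w0
3. p3, w0
4. <>[]~(p3 | ~p3), w0
5. p3 | ~p3, w0
6. []~(p3 | ~p3), w1
7. ~(p3 | ~p3), w1
8. ~p3, w1
9. p3, w1
Accessibility: w0Rw0, w0Rw1, w1Rw1
Branch closes: p3 and ~p3 both at w1.
Every branch closes (one shown): valid in T, hence also in S4, S5 (every theorem of T is a theorem of S4 and S5).

T, S4, S5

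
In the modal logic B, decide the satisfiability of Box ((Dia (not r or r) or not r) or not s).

1. Box ((Dia (not r or r) or not r) or not s), w0
2. (Dia (not r or r) or not r) or not s, w0
3. not s, w0
Accessibility: w0Rw0

Satisfiable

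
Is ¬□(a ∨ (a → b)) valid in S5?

Invalid (countermodel exists)

Tableau for the negation □(a ∨ (a → b)):
1. □(a ∨ (a → b)), 0
2. a ∨ (a → b), 0
3. a → b, 0
4. b, 0
Accessibility: 0R0
The negation has an open branch (countermodel exists).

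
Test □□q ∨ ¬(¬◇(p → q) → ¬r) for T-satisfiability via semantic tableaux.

1. □□q ∨ ¬(¬◇(p → q) → ¬r), u
2. ¬(¬◇(p → q) → ¬r), u   [∨-rule on 1 (branches; this branch)]
3. ¬◇(p → q), u   [¬→-rule on 2]
4. r, u   [¬→-rule on 2]
5. ¬(p → q), u   [¬◇-rule on 3 via uRu]
6. p, u   [¬→-rule on 5]
7. ¬q, u   [¬→-rule on 5]
Accessibility: uRu

Yes, satisfiable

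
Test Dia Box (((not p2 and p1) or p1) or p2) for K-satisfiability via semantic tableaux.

1. Dia Box (((not p2 and p1) or p1) or p2), 0
2. Box (((not p2 and p1) or p1) or p2), 1   [Dia-rule on 1: fresh world 1, 0R1]
Accessibility: 0R1

Satisfiable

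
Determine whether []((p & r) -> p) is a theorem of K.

Tableau for the negation ~[]((p & r) -> p):
1. ~[]((p & r) -> p), 0
2. ~((p & r) -> p), 1
3. p & r, 1
4. ~p, 1
5. p, 1
6. r, 1
Accessibility: 0R1
Branch closes: p and ~p both at 1.
Every branch of the negation's tableau closes; the branch above is one of them.

Yes, valid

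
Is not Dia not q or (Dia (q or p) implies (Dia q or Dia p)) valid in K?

Yes, valid

Tableau for the negation not (not Dia not q or (Dia (q or p) implies (Dia q or Dia p))):
1. not (not Dia not q or (Dia (q or p) implies (Dia q or Dia p))), w0
2. Dia not q, w0   [neg-or-rule on 1]
3. not (Dia (q or p) implies (Dia q or Dia p)), w0   [neg-or-rule on 1]
4. Dia (q or p), w0   [neg-implies-rule on 3]
5. not (Dia q or Dia p), w0   [neg-implies-rule on 3]
6. not Dia q, w0   [neg-or-rule on 5]
7. not Dia p, w0   [neg-or-rule on 5]
8. not q, w1   [Dia-rule on 2: fresh world w1, w0Rw1]
9. not p, w1   [neg-Dia-rule on 7 via w0Rw1]
10. q or p, w2   [Dia-rule on 4: fresh world w2, w0Rw2]
11. not q, w2   [neg-Dia-rule on 6 via w0Rw2]
12. not p, w2   [neg-Dia-rule on 7 via w0Rw2]
13. p, w2   [or-rule on 10 (branches; this branch)]
Accessibility: w0Rw1, w0Rw2
Branch closes: p and not p both at w2.
Every branch of the negation's tableau closes; the branch above is one of them.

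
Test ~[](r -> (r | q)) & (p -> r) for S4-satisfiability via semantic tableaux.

1. ~[](r -> (r | q)) & (p -> r), w0
2. ~[](r -> (r | q)), w0
3. p -> r, w0
4. r, w0
5. ~(r -> (r | q)), w1
6. r, w1
7. ~(r | q), w1
8. ~r, w1
9. ~q, w1
Accessibility: w0Rw0, w0Rw1, w1Rw1
Branch closes: r and ~r both at w1.
Every branch closes; the branch above is one of them.

Unsatisfiable (every branch closes)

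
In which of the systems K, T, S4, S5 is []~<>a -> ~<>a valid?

T-tableau for the negation ~([]~<>a -> ~<>a):
1. ~([]~<>a -> ~<>a), w0
2. []~<>a, w0   [~->-rule on 1]
3. <>a, w0   [~->-rule on 1]
4. ~<>a, w0   [[]-rule on 2 via w0Rw0]
5. ~a, w0   [~<>-rule on 4 via w0Rw0]
6. a, w1   [<>-rule on 3: fresh world w1, w0Rw1]
7. ~<>a, w1   [[]-rule on 2 via w0Rw1]
8. ~a, w1   [~<>-rule on 4 via w0Rw1]
Accessibility: w0Rw0, w0Rw1, w1Rw1
Branch closes: a and ~a both at w1.
Every branch closes (one shown): valid in T, hence also in S4, S5 (every theorem of T is a theorem of S4 and S5).
K-tableau for the negation ~([]~<>a -> ~<>a):
1. ~([]~<>a -> ~<>a), w0
2. []~<>a, w0   [~->-rule on 1]
3. <>a, w0   [~->-rule on 1]
4. a, w1   [<>-rule on 3: fresh world w1, w0Rw1]
5. ~<>a, w1   [[]-rule on 2 via w0Rw1]
Accessibility: w0Rw1
Complete open branch: countermodel on a K-frame, so not valid in K.

T, S4, S5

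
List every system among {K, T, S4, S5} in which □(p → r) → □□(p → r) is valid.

T-tableau for the negation ¬(□(p → r) → □□(p → r)):
1. ¬(□(p → r) → □□(p → r)), u
2. □(p → r), u
3. ¬□□(p → r), u
4. p → r, u
5. r, u
6. ¬□(p → r), v
7. p → r, v
8. r, v
9. ¬(p → r), w
10. p, w
11. ¬r, w
Accessibility: uRu, uRv, vRv, vRw, wRw
Complete open branch: countermodel on a T-frame, so not valid in T, nor in K (the same frame is also a K-frame).
S4-tableau for the negation ¬(□(p → r) → □□(p → r)):
1. ¬(□(p → r) → □□(p → r)), u
2. □(p → r), u
3. ¬□□(p → r), u
4. p → r, u
5. r, u
6. ¬□(p → r), v
7. p → r, v
8. r, v
9. ¬(p → r), w
10. p, w
11. ¬r, w
12. p → r, w
13. r, w
Accessibility: uRu, uRv, uRw, vRv, vRw, wRw
Branch closes: r and ¬r both at w.
Every branch closes (one shown): valid in S4, hence also in S5 (every theorem of S4 is a theorem of S5).

S4, S5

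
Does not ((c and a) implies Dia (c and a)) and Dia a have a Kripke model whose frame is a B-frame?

No, unsatisfiable

1. not ((c and a) implies Dia (c and a)) and Dia a, 0
2. not ((c and a) implies Dia (c and a)), 0
3. Dia a, 0
4. c and a, 0
5. not Dia (c and a), 0
6. c, 0
7. a, 0
8. not (c and a), 0
9. not a, 0
Accessibility: 0R0
Branch closes: a and not a both at 0.
Every branch closes; the branch above is one of them.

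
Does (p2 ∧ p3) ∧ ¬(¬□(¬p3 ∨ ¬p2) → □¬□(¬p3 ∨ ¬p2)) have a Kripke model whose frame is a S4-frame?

Yes, satisfiable

1. (p2 ∧ p3) ∧ ¬(¬□(¬p3 ∨ ¬p2) → □¬□(¬p3 ∨ ¬p2)), w0
2. p2 ∧ p3, w0   [∧-rule on 1]
3. ¬(¬□(¬p3 ∨ ¬p2) → □¬□(¬p3 ∨ ¬p2)), w0   [∧-rule on 1]
4. p2, w0   [∧-rule on 2]
5. p3, w0   [∧-rule on 2]
6. ¬□(¬p3 ∨ ¬p2), w0   [¬→-rule on 3]
7. ¬□¬□(¬p3 ∨ ¬p2), w0   [¬→-rule on 3]
8. ¬(¬p3 ∨ ¬p2), w1   [¬□-rule on 6: fresh world w1, w0Rw1]
9. p3, w1   [¬∨-rule on 8]
10. p2, w1   [¬∨-rule on 8]
11. □(¬p3 ∨ ¬p2), w2   [¬□-rule on 7: fresh world w2, w0Rw2]
12. ¬p3 ∨ ¬p2, w2   [□-rule on 11 via w2Rw2]
13. ¬p2, w2   [∨-rule on 12 (branches; this branch)]
Accessibility: w0Rw0, w0Rw1, w0Rw2, w1Rw1, w2Rw2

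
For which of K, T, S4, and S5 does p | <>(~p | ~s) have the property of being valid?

T, S4, S5

T-tableau for the negation ~(p | <>(~p | ~s)):
1. ~(p | <>(~p | ~s)), 0
2. ~p, 0
3. ~<>(~p | ~s), 0
4. ~(~p | ~s), 0
5. p, 0
6. s, 0
Accessibility: 0R0
Branch closes: p and ~p both at 0.
Every branch closes (one shown): valid in T, hence also in S4, S5 (every theorem of T is a theorem of S4 and S5).
K-tableau for the negation ~(p | <>(~p | ~s)):
1. ~(p | <>(~p | ~s)), 0
2. ~p, 0
3. ~<>(~p | ~s), 0
Complete open branch: countermodel on a K-frame, so not valid in K.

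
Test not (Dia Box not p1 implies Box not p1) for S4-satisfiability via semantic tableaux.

1. not (Dia Box not p1 implies Box not p1), u
2. Dia Box not p1, u
3. not Box not p1, u
4. Box not p1, v
5. not p1, v
6. p1, w
Accessibility: uRu, uRv, uRw, vRv, wRw

Satisfiable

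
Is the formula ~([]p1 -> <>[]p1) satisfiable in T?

1. ~([]p1 -> <>[]p1), w0
2. []p1, w0
3. ~<>[]p1, w0
4. p1, w0
5. ~[]p1, w0
6. ~p1, w1
7. p1, w1
Accessibility: w0Rw0, w0Rw1, w1Rw1
Branch closes: p1 and ~p1 both at w1.
Every branch closes; the branch above is one of them.

No, unsatisfiable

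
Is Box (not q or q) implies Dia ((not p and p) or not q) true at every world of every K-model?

No, not valid

Tableau for the negation not (Box (not q or q) implies Dia ((not p and p) or not q)):
1. not (Box (not q or q) implies Dia ((not p and p) or not q)), 0
2. Box (not q or q), 0   [neg-implies-rule on 1]
3. not Dia ((not p and p) or not q), 0   [neg-implies-rule on 1]
The negation has an open branch (countermodel exists).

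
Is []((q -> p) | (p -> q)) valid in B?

Tableau for the negation ~[]((q -> p) | (p -> q)):
1. ~[]((q -> p) | (p -> q)), w0
2. ~((q -> p) | (p -> q)), w1   [~[]-rule on 1: fresh world w1, w0Rw1]
3. ~(q -> p), w1   [~|-rule on 2]
4. ~(p -> q), w1   [~|-rule on 2]
5. q, w1   [~->-rule on 3]
6. ~p, w1   [~->-rule on 3]
7. p, w1   [~->-rule on 4]
8. ~q, w1   [~->-rule on 4]
Accessibility: w0Rw0, w0Rw1, w1Rw0, w1Rw1
Branch closes: p and ~p both at w1.
All branches of the negation close; one closing branch shown above.

Valid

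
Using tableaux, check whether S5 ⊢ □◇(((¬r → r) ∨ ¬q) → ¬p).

Tableau for the negation ¬□◇(((¬r → r) ∨ ¬q) → ¬p):
1. ¬□◇(((¬r → r) ∨ ¬q) → ¬p), w0
2. ¬◇(((¬r → r) ∨ ¬q) → ¬p), w1
3. ¬(((¬r → r) ∨ ¬q) → ¬p), w0
4. (¬r → r) ∨ ¬q, w0
5. p, w0
6. ¬(((¬r → r) ∨ ¬q) → ¬p), w1
7. (¬r → r) ∨ ¬q, w1
8. p, w1
9. ¬q, w0
10. ¬q, w1
Accessibility: w0Rw0, w0Rw1, w1Rw0, w1Rw1
The negation has an open branch (countermodel exists).

Not valid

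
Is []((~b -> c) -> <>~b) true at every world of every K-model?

Not valid

Tableau for the negation ~[]((~b -> c) -> <>~b):
1. ~[]((~b -> c) -> <>~b), w0
2. ~((~b -> c) -> <>~b), w1
3. ~b -> c, w1
4. ~<>~b, w1
5. c, w1
Accessibility: w0Rw1
The negation has an open branch (countermodel exists).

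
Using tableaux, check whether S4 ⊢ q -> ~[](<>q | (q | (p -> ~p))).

Invalid (countermodel exists)

Tableau for the negation ~(q -> ~[](<>q | (q | (p -> ~p)))):
1. ~(q -> ~[](<>q | (q | (p -> ~p)))), u
2. q, u
3. [](<>q | (q | (p -> ~p))), u
4. <>q | (q | (p -> ~p)), u
5. q | (p -> ~p), u
6. p -> ~p, u
7. ~p, u
Accessibility: uRu
The negation has an open branch (countermodel exists).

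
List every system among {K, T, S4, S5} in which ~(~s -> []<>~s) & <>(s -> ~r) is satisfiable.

K, T, S4

S5-tableau for the formula:
1. ~(~s -> []<>~s) & <>(s -> ~r), w0
2. ~(~s -> []<>~s), w0   [&-rule on 1]
3. <>(s -> ~r), w0   [&-rule on 1]
4. ~s, w0   [~->-rule on 2]
5. ~[]<>~s, w0   [~->-rule on 2]
6. s -> ~r, w1   [<>-rule on 3: fresh world w1, w0Rw1]
7. ~r, w1   [->-rule on 6 (branches; this branch)]
8. ~<>~s, w2   [~[]-rule on 5: fresh world w2, w0Rw2]
9. s, w0   [~<>-rule on 8 via w2Rw0]
Accessibility: w0Rw0, w0Rw1, w0Rw2, w1Rw0, w1Rw1, w1Rw2, w2Rw0, w2Rw1, w2Rw2
Branch closes: s and ~s both at w0.
Every branch closes (one shown): unsatisfiable in S5.
S4-tableau for the formula:
1. ~(~s -> []<>~s) & <>(s -> ~r), w0
2. ~(~s -> []<>~s), w0   [&-rule on 1]
3. <>(s -> ~r), w0   [&-rule on 1]
4. ~s, w0   [~->-rule on 2]
5. ~[]<>~s, w0   [~->-rule on 2]
6. s -> ~r, w1   [<>-rule on 3: fresh world w1, w0Rw1]
7. ~r, w1   [->-rule on 6 (branches; this branch)]
8. ~<>~s, w2   [~[]-rule on 5: fresh world w2, w0Rw2]
9. s, w2   [~<>-rule on 8 via w2Rw2]
Accessibility: w0Rw0, w0Rw1, w0Rw2, w1Rw1, w2Rw2
Complete open branch: satisfiable in S4, hence also in K, T (this S4-model is also a K-model and a T-model).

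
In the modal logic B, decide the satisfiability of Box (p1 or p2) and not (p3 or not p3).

1. Box (p1 or p2) and not (p3 or not p3), u
2. Box (p1 or p2), u
3. not (p3 or not p3), u
4. not p3, u
5. p3, u
Accessibility: uRu
Branch closes: p3 and not p3 both at u.
Every branch closes; the branch above is one of them.

Unsatisfiable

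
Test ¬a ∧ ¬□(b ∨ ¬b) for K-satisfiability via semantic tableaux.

Unsatisfiable

1. ¬a ∧ ¬□(b ∨ ¬b), u
2. ¬a, u
3. ¬□(b ∨ ¬b), u
4. ¬(b ∨ ¬b), v
5. ¬b, v
6. b, v
Accessibility: uRv
Branch closes: b and ¬b both at v.
All branches of the tableau close; one closing branch shown above.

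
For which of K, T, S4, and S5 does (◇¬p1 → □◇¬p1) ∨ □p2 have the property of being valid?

S5

S5-tableau for the negation ¬((◇¬p1 → □◇¬p1) ∨ □p2):
1. ¬((◇¬p1 → □◇¬p1) ∨ □p2), u
2. ¬(◇¬p1 → □◇¬p1), u
3. ¬□p2, u
4. ◇¬p1, u
5. ¬□◇¬p1, u
6. ¬p2, v
7. ¬p1, w
8. ¬◇¬p1, x
9. p1, u
10. p1, v
11. p1, w
Accessibility: uRu, uRv, uRw, uRx, vRu, vRv, vRw, vRx, wRu, wRv, wRw, wRx, xRu, xRv, xRw, xRx
Branch closes: p1 and ¬p1 both at w.
Every branch closes (one shown): valid in S5.
S4-tableau for the negation ¬((◇¬p1 → □◇¬p1) ∨ □p2):
1. ¬((◇¬p1 → □◇¬p1) ∨ □p2), u
2. ¬(◇¬p1 → □◇¬p1), u
3. ¬□p2, u
4. ◇¬p1, u
5. ¬□◇¬p1, u
6. ¬p2, v
7. ¬p1, w
8. ¬◇¬p1, x
9. p1, x
Accessibility: uRu, uRv, uRw, uRx, vRv, wRw, xRx
Complete open branch: countermodel on an S4-frame, so not valid in S4, nor in K, T (the same frame is also a K-frame and a T-frame).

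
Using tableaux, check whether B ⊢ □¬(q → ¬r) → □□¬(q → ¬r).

Invalid (countermodel exists)

Tableau for the negation ¬(□¬(q → ¬r) → □□¬(q → ¬r)):
1. ¬(□¬(q → ¬r) → □□¬(q → ¬r)), 0
2. □¬(q → ¬r), 0
3. ¬□□¬(q → ¬r), 0
4. ¬(q → ¬r), 0
5. q, 0
6. r, 0
7. ¬□¬(q → ¬r), 1
8. ¬(q → ¬r), 1
9. q, 1
10. r, 1
11. q → ¬r, 2
12. ¬r, 2
Accessibility: 0R0, 0R1, 1R0, 1R1, 1R2, 2R1, 2R2
The negation has an open branch (countermodel exists).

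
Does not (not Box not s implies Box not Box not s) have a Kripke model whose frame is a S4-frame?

1. not (not Box not s implies Box not Box not s), w0
2. not Box not s, w0
3. not Box not Box not s, w0
4. s, w1
5. Box not s, w2
6. not s, w2
Accessibility: w0Rw0, w0Rw1, w0Rw2, w1Rw1, w2Rw2

Satisfiable (open branch found)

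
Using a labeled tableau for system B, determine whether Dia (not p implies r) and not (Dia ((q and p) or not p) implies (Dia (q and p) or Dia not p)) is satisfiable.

Unsatisfiable

1. Dia (not p implies r) and not (Dia ((q and p) or not p) implies (Dia (q and p) or Dia not p)), 0
2. Dia (not p implies r), 0   [and-rule on 1]
3. not (Dia ((q and p) or not p) implies (Dia (q and p) or Dia not p)), 0   [and-rule on 1]
4. Dia ((q and p) or not p), 0   [neg-implies-rule on 3]
5. not (Dia (q and p) or Dia not p), 0   [neg-implies-rule on 3]
6. not Dia (q and p), 0   [neg-or-rule on 5]
7. not Dia not p, 0   [neg-or-rule on 5]
8. not (q and p), 0   [neg-Dia-rule on 6 via 0R0]
9. p, 0   [neg-Dia-rule on 7 via 0R0]
10. not q, 0   [neg-and-rule on 8 (branches; this branch)]
11. not p implies r, 1   [Dia-rule on 2: fresh world 1, 0R1]
12. not (q and p), 1   [neg-Dia-rule on 6 via 0R1]
13. p, 1   [neg-Dia-rule on 7 via 0R1]
14. r, 1   [implies-rule on 11 (branches; this branch)]
15. not q, 1   [neg-and-rule on 12 (branches; this branch)]
16. (q and p) or not p, 2   [Dia-rule on 4: fresh world 2, 0R2]
17. not (q and p), 2   [neg-Dia-rule on 6 via 0R2]
18. p, 2   [neg-Dia-rule on 7 via 0R2]
19. q and p, 2   [or-rule on 16 (branches; this branch)]
20. q, 2   [and-rule on 19]
21. not p, 2   [neg-and-rule on 17 (branches; this branch)]
Accessibility: 0R0, 0R1, 0R2, 1R0, 1R1, 2R0, 2R2
Branch closes: p and not p both at 2.
Every branch closes; the branch above is one of them.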